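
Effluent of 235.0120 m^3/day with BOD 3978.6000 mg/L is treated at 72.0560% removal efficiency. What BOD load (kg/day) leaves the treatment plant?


Load_in = volume * conc / 1000 = 235.0120 * 3978.6000 / 1000 = 935.0187 kg/day
Removed = Load_in * eff / 100 = 935.0187 * 72.0560 / 100 = 673.7371 kg/day
Load_out = Load_in - Removed = 935.0187 - 673.7371 = 261.2816 kg/day


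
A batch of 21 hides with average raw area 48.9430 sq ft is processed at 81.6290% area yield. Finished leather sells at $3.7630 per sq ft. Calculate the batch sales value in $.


Raw_total = N * avg_area = 21 * 48.9430 = 1027.8030 sq ft
Finished = Raw_total * yield / 100 = 1027.8030 * 81.6290 / 100 = 838.9853 sq ft
Value = Finished * price = 838.9853 * 3.7630 = 3157.1017 $


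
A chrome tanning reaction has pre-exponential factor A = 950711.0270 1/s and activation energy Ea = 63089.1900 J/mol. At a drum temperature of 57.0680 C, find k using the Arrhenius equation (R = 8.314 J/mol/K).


T_K = T_C + 273.15 = 57.0680 + 273.15 = 330.2180 K
exponent = -Ea / (R * T_K) = -63089.1900 / (8.314 * 330.2180) = -22.9797
k = A * exp(exponent) = 950711.0270 * exp(-22.9797) = 9.9562e-05 1/s


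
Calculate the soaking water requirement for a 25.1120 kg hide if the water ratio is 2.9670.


Formula: Water = hide_weight * ratio
Substituting: Water = 25.1120 * 2.9670
Result: 74.5073 kg


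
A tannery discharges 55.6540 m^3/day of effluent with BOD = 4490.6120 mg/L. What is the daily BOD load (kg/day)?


Formula: BOD_load = volume * conc / 1000
Substituting: BOD_load = 55.6540 * 4490.6120 / 1000
Result: 249.9205 kg/day


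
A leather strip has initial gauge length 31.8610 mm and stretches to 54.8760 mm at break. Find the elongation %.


Formula: Elongation = (Lf - L0) / L0 * 100
Substituting: Elongation = (54.8760 - 31.8610) / 31.8610 * 100
Result: 72.2356 %


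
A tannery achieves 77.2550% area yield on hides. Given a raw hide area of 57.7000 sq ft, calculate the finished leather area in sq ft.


Formula: finished = raw * yield / 100
Substituting: finished = 57.7000 * 77.2550 / 100
Result: 44.5761 sq ft


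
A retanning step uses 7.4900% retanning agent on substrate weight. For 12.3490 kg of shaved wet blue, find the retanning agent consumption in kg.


Formula: Retan = substrate * pct / 100
Substituting: Retan = 12.3490 * 7.4900 / 100
Result: 0.9249 kg


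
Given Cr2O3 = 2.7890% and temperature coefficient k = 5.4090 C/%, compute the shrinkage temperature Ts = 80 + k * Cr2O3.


Formula: Ts = 80 + k * Cr2O3
Substituting: Ts = 80 + 5.4090 * 2.7890
Result: 95.0857 C


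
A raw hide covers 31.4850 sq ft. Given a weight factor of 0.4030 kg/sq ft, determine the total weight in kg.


Formula: Weight = area * weight_per_sqft
Substituting: Weight = 31.4850 * 0.4030
Result: 12.6885 kg


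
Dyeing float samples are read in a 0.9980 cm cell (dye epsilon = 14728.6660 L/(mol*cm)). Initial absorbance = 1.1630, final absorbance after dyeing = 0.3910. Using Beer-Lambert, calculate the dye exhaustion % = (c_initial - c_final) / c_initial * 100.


c_initial = A_i / (epsilon * l) = 1.1630 / (14728.6660 * 0.9980) = 7.9120e-05 mol/L
c_final = A_f / (epsilon * l) = 0.3910 / (14728.6660 * 0.9980) = 2.6600e-05 mol/L
Exhaustion = (c_initial - c_final) / c_initial * 100 = (7.9120e-05 - 2.6600e-05) / 7.9120e-05 * 100 = 66.3801 %


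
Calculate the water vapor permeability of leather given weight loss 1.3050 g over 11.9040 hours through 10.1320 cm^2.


Formula: WVP = loss / (area * time)
Substituting: WVP = 1.3050 / (10.1320 * 11.9040)
Result: 0.0108199 g/(cm^2*hr)


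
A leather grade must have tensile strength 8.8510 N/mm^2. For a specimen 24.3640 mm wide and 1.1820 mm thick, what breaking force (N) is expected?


Formula: F = TS * w * t
Substituting: F = 8.8510 * 24.3640 * 1.1820
Result: 254.8933 N


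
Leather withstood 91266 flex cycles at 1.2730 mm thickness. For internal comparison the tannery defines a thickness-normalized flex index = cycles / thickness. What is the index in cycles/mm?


Formula: Index = cycles / thickness
Substituting: Index = 91266 / 1.2730
Result: 71693.6371 cycles/mm


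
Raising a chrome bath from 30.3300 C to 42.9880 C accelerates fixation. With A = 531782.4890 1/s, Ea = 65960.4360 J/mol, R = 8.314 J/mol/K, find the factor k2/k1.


T1 = 30.3300 + 273.15 = 303.4800 K; T2 = 42.9880 + 273.15 = 316.1380 K
k1 = A * exp(-Ea/(R*T1)) = 531782.4890 * exp(-65960.4360/(8.314*303.4800)) = 2.3566e-06 1/s
k2 = A * exp(-Ea/(R*T2)) = 531782.4890 * exp(-65960.4360/(8.314*316.1380)) = 6.7123e-06 1/s
k2/k1 = 6.7123e-06 / 2.3566e-06 = 2.8483


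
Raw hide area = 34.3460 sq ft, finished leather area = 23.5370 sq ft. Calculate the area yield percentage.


Formula: Yield = finished / raw * 100
Substituting: Yield = 23.5370 / 34.3460 * 100
Result: 68.5291 %


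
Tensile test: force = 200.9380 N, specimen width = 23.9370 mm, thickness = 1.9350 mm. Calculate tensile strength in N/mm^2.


Formula: TS = force / (width * thickness)
Substituting: TS = 200.9380 / (23.9370 * 1.9350)
Result: 4.3382 N/mm^2


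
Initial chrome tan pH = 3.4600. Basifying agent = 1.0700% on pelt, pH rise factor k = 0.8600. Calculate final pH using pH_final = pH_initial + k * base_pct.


Formula: pH_final = pH_initial + k * base_pct
Substituting: pH_final = 3.4600 + 0.8600 * 1.0700
Result: 4.3802


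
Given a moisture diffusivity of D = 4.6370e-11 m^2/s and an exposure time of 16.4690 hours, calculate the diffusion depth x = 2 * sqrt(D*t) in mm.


t = 16.4690 hr * 3600 = 59288.4000 s
D * t = 4.6370e-11 * 59288.4000 = 2.7492e-06
x = 2 * sqrt(D*t) = 2 * sqrt(2.7492e-06) = 0.00331614 m = 3.3161 mm


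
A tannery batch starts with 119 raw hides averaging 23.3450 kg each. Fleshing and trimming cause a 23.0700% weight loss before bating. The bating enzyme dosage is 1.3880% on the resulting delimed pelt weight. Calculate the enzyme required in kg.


Total_raw = N * avg_wt = 119 * 23.3450 = 2778.0550 kg
Substrate = Total_raw * (1 - loss/100) = 2778.0550 * (1 - 23.0700/100) = 2137.1577 kg
Enzyme = Substrate * pct / 100 = 2137.1577 * 1.3880 / 100 = 29.6637 kg


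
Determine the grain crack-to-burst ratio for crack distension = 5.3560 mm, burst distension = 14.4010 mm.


Formula: Ratio = crack / burst
Substituting: Ratio = 5.3560 / 14.4010
Result: 0.3719


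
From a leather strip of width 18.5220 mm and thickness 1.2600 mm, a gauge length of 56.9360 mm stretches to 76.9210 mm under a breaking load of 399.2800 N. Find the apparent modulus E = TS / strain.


TS = F / (w * t) = 399.2800 / (18.5220 * 1.2600) = 17.1088 N/mm^2
strain = (Lf - L0) / L0 = (76.9210 - 56.9360) / 56.9360 = 0.3510
E = TS / strain = 17.1088 / 0.3510 = 48.7418 N/mm^2


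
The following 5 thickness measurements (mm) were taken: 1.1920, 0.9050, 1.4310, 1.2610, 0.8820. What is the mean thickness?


Formula: Average = sum / n
Substituting: Average = 5.6710 / 5
Result: 1.1342 mm


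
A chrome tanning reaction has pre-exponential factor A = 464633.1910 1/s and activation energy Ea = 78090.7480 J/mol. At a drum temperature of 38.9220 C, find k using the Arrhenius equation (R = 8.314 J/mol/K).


T_K = T_C + 273.15 = 38.9220 + 273.15 = 312.0720 K
exponent = -Ea / (R * T_K) = -78090.7480 / (8.314 * 312.0720) = -30.0978
k = A * exp(exponent) = 464633.1910 * exp(-30.0978) = 3.9428e-08 1/s


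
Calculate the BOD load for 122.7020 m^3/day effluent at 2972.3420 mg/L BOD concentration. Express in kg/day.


Formula: BOD_load = volume * conc / 1000
Substituting: BOD_load = 122.7020 * 2972.3420 / 1000
Result: 364.7123 kg/day


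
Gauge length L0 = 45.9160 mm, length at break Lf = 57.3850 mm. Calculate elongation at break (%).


Formula: Elongation = (Lf - L0) / L0 * 100
Substituting: Elongation = (57.3850 - 45.9160) / 45.9160 * 100
Result: 24.9782 %


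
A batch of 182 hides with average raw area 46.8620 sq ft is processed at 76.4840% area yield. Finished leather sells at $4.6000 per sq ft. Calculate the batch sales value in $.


Raw_total = N * avg_area = 182 * 46.8620 = 8528.8840 sq ft
Finished = Raw_total * yield / 100 = 8528.8840 * 76.4840 / 100 = 6523.2316 sq ft
Value = Finished * price = 6523.2316 * 4.6000 = 30006.8655 $


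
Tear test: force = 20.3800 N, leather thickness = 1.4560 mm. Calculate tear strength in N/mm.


Formula: Tear strength = force / thickness
Substituting: Tear strength = 20.3800 / 1.4560
Result: 13.9973 N/mm


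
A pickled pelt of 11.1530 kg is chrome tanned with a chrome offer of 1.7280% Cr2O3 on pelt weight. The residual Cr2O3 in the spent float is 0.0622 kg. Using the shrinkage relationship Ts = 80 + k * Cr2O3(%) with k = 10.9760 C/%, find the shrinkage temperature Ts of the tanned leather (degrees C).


Offered = pelt * offer_pct / 100 = 11.1530 * 1.7280 / 100 = 0.1927 kg
Uptake = offered - residual = 0.1927 - 0.0622 = 0.1305 kg
Cr2O3% on pelt = uptake / pelt * 100 = 0.1305 / 11.1530 * 100 = 1.1703 %
Ts = 80 + k * Cr2O3% = 80 + 10.9760 * 1.1703 = 92.8452 C


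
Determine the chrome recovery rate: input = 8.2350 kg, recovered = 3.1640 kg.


Formula: Recovery = recovered / input * 100
Substituting: Recovery = 3.1640 / 8.2350 * 100
Result: 38.4214 %


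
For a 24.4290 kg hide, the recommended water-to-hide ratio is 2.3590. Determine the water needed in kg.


Formula: Water = hide_weight * ratio
Substituting: Water = 24.4290 * 2.3590
Result: 57.6280 kg


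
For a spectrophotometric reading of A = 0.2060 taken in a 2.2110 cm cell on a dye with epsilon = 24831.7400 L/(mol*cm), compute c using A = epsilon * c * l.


Formula: c = A / (epsilon * l)
Substituting: c = 0.2060 / (24831.7400 * 2.2110)
Result: 3.7521e-06 mol/L


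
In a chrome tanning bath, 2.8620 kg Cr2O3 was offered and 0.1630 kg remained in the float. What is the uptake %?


Formula: Uptake = (offered - residual) / offered * 100
Substituting: Uptake = (2.8620 - 0.1630) / 2.8620 * 100
Result: 94.3047 %


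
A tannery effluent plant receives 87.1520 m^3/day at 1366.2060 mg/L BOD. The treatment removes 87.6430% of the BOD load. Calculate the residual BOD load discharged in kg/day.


Load_in = volume * conc / 1000 = 87.1520 * 1366.2060 / 1000 = 119.0676 kg/day
Removed = Load_in * eff / 100 = 119.0676 * 87.6430 / 100 = 104.3544 kg/day
Load_out = Load_in - Removed = 119.0676 - 104.3544 = 14.7132 kg/day


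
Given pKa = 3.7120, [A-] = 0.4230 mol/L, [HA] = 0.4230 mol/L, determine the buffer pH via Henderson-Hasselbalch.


ratio = [A-] / [HA] = 0.4230 / 0.4230 = 1.0000
log10(ratio) = 0
pH = pKa + log10(ratio) = 3.7120 + 0 = 3.7120


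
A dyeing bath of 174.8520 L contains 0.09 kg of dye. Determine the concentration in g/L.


Formula: Conc = dye_mass(kg) / volume(L) * 1000
Substituting: Conc = 0.09 / 174.8520 * 1000
Result: 0.5147 g/L


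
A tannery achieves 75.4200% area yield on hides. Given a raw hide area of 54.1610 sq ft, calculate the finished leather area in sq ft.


Formula: finished = raw * yield / 100
Substituting: finished = 54.1610 * 75.4200 / 100
Result: 40.8482 sq ft


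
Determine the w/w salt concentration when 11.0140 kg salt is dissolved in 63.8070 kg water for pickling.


Formula: Conc = salt / (water + salt) * 100
Substituting: Conc = 11.0140 / (63.8070 + 11.0140) * 100
Result: 14.7205 %


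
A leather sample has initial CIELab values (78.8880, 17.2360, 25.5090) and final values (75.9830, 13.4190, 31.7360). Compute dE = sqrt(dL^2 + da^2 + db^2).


dL = -2.9050, da = -3.8170, db = 6.2270
dE = sqrt((-2.9050)^2 + (-3.8170)^2 + 6.2270^2) = 7.8603


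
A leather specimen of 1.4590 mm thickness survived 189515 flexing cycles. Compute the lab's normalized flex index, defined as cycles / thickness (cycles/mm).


Formula: Index = cycles / thickness
Substituting: Index = 189515 / 1.4590
Result: 129893.7629 cycles/mm


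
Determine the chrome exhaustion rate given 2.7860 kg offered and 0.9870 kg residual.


Formula: Uptake = (offered - residual) / offered * 100
Substituting: Uptake = (2.7860 - 0.9870) / 2.7860 * 100
Result: 64.5729 %


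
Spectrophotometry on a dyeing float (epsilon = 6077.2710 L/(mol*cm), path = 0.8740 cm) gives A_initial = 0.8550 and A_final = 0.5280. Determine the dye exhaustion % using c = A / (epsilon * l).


c_initial = A_i / (epsilon * l) = 0.8550 / (6077.2710 * 0.8740) = 1.6097e-04 mol/L
c_final = A_f / (epsilon * l) = 0.5280 / (6077.2710 * 0.8740) = 9.9406e-05 mol/L
Exhaustion = (c_initial - c_final) / c_initial * 100 = (1.6097e-04 - 9.9406e-05) / 1.6097e-04 * 100 = 38.2456 %


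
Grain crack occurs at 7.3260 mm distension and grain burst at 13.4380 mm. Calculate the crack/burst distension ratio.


Formula: Ratio = crack / burst
Substituting: Ratio = 7.3260 / 13.4380
Result: 0.5452


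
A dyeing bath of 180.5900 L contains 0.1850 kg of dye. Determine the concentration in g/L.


Formula: Conc = dye_mass(kg) / volume(L) * 1000
Substituting: Conc = 0.1850 / 180.5900 * 1000
Result: 1.0244 g/L


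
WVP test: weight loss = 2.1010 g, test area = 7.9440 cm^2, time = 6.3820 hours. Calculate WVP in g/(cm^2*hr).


Formula: WVP = loss / (area * time)
Substituting: WVP = 2.1010 / (7.9440 * 6.3820)
Result: 0.041441 g/(cm^2*hr)


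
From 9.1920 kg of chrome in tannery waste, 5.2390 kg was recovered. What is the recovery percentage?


Formula: Recovery = recovered / input * 100
Substituting: Recovery = 5.2390 / 9.1920 * 100
Result: 56.9952 %


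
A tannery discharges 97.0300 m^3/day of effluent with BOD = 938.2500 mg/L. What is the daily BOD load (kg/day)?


Formula: BOD_load = volume * conc / 1000
Substituting: BOD_load = 97.0300 * 938.2500 / 1000
Result: 91.0384 kg/day


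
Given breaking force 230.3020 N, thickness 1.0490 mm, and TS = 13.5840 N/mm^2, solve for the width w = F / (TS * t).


Formula: w = F / (TS * t)
Substituting: w = 230.3020 / (13.5840 * 1.0490)
Result: 16.1620 mm


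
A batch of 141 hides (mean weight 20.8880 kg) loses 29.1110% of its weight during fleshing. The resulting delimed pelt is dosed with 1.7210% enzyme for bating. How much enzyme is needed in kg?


Total_raw = N * avg_wt = 141 * 20.8880 = 2945.2080 kg
Substrate = Total_raw * (1 - loss/100) = 2945.2080 * (1 - 29.1110/100) = 2087.8285 kg
Enzyme = Substrate * pct / 100 = 2087.8285 * 1.7210 / 100 = 35.9315 kg


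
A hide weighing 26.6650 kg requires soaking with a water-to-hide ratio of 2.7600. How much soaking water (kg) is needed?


Formula: Water = hide_weight * ratio
Substituting: Water = 26.6650 * 2.7600
Result: 73.5954 kg


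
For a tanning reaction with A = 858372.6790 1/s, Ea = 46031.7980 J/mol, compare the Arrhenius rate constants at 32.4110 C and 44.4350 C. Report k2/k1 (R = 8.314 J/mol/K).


T1 = 32.4110 + 273.15 = 305.5610 K; T2 = 44.4350 + 273.15 = 317.5850 K
k1 = A * exp(-Ea/(R*T1)) = 858372.6790 * exp(-46031.7980/(8.314*305.5610)) = 0.0115987 1/s
k2 = A * exp(-Ea/(R*T2)) = 858372.6790 * exp(-46031.7980/(8.314*317.5850)) = 0.0230327 1/s
k2/k1 = 0.0230327 / 0.0115987 = 1.9858


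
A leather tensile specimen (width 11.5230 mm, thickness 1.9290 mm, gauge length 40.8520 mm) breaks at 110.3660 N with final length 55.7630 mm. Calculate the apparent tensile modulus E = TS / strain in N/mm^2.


TS = F / (w * t) = 110.3660 / (11.5230 * 1.9290) = 4.9652 N/mm^2
strain = (Lf - L0) / L0 = (55.7630 - 40.8520) / 40.8520 = 0.3650
E = TS / strain = 4.9652 / 0.3650 = 13.6033 N/mm^2


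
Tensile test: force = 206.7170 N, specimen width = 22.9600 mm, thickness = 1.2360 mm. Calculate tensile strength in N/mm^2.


Formula: TS = force / (width * thickness)
Substituting: TS = 206.7170 / (22.9600 * 1.2360)
Result: 7.2843 N/mm^2


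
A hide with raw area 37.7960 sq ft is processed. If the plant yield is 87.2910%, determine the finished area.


Formula: finished = raw * yield / 100
Substituting: finished = 37.7960 * 87.2910 / 100
Result: 32.9925 sq ft


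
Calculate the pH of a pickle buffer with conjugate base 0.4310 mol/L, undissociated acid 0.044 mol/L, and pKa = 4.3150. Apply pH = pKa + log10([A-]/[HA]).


ratio = [A-] / [HA] = 0.4310 / 0.044 = 9.7955
log10(ratio) = 0.9910
pH = pKa + log10(ratio) = 4.3150 + 0.9910 = 5.3060


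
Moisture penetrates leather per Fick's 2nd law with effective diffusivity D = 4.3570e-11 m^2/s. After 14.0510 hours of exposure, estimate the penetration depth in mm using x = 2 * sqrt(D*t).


t = 14.0510 hr * 3600 = 50583.6000 s
D * t = 4.3570e-11 * 50583.6000 = 2.2039e-06
x = 2 * sqrt(D*t) = 2 * sqrt(2.2039e-06) = 0.00296913 m = 2.9691 mm


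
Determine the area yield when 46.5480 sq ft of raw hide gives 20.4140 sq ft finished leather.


Formula: Yield = finished / raw * 100
Substituting: Yield = 20.4140 / 46.5480 * 100
Result: 43.8558 %


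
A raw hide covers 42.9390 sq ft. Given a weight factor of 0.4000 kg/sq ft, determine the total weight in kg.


Formula: Weight = area * weight_per_sqft
Substituting: Weight = 42.9390 * 0.4000
Result: 17.1756 kg


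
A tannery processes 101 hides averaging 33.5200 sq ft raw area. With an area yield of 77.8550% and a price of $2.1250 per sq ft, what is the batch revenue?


Raw_total = N * avg_area = 101 * 33.5200 = 3385.5200 sq ft
Finished = Raw_total * yield / 100 = 3385.5200 * 77.8550 / 100 = 2635.7966 sq ft
Value = Finished * price = 2635.7966 * 2.1250 = 5601.0678 $


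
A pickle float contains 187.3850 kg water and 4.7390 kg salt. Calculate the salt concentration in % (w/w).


Formula: Conc = salt / (water + salt) * 100
Substituting: Conc = 4.7390 / (187.3850 + 4.7390) * 100
Result: 2.4666 %


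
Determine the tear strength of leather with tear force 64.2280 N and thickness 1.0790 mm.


Formula: Tear strength = force / thickness
Substituting: Tear strength = 64.2280 / 1.0790
Result: 59.5255 N/mm


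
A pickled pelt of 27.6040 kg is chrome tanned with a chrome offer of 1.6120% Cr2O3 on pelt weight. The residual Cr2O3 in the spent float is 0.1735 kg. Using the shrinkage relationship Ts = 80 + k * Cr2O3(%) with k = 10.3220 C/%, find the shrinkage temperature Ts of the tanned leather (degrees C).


Offered = pelt * offer_pct / 100 = 27.6040 * 1.6120 / 100 = 0.4450 kg
Uptake = offered - residual = 0.4450 - 0.1735 = 0.2715 kg
Cr2O3% on pelt = uptake / pelt * 100 = 0.2715 / 27.6040 * 100 = 0.9835 %
Ts = 80 + k * Cr2O3% = 80 + 10.3220 * 0.9835 = 90.1514 C


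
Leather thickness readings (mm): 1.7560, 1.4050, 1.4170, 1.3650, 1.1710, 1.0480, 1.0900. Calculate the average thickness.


Formula: Average = sum / n
Substituting: Average = 9.2520 / 7
Result: 1.3217 mm


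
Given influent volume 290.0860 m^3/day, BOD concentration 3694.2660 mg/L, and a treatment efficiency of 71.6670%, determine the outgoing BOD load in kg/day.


Load_in = volume * conc / 1000 = 290.0860 * 3694.2660 / 1000 = 1071.6548 kg/day
Removed = Load_in * eff / 100 = 1071.6548 * 71.6670 / 100 = 768.0229 kg/day
Load_out = Load_in - Removed = 1071.6548 - 768.0229 = 303.6320 kg/day


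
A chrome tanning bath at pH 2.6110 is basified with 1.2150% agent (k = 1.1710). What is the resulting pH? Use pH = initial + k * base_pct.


Formula: pH_final = pH_initial + k * base_pct
Substituting: pH_final = 2.6110 + 1.1710 * 1.2150
Result: 4.0338


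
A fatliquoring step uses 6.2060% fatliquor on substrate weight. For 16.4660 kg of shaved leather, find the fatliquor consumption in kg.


Formula: Fat = substrate * pct / 100
Substituting: Fat = 16.4660 * 6.2060 / 100
Result: 1.0219 kg


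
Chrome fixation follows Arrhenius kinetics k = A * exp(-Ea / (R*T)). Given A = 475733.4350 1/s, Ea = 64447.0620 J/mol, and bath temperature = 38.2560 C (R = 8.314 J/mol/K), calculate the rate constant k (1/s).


T_K = T_C + 273.15 = 38.2560 + 273.15 = 311.4060 K
exponent = -Ea / (R * T_K) = -64447.0620 / (8.314 * 311.4060) = -24.8924
k = A * exp(exponent) = 475733.4350 * exp(-24.8924) = 7.3578e-06 1/s


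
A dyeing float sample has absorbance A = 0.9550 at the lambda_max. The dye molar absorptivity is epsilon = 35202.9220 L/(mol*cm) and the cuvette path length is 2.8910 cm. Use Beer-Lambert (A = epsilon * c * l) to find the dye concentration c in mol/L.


Formula: c = A / (epsilon * l)
Substituting: c = 0.9550 / (35202.9220 * 2.8910)
Result: 9.3838e-06 mol/L


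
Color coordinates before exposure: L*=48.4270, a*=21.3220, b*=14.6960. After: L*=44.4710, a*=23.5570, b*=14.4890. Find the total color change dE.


dL = -3.9560, da = 2.2350, db = -0.2070
dE = sqrt((-3.9560)^2 + 2.2350^2 + (-0.2070)^2) = 4.5484


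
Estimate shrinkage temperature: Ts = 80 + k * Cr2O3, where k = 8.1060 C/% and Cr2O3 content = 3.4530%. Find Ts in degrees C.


Formula: Ts = 80 + k * Cr2O3
Substituting: Ts = 80 + 8.1060 * 3.4530
Result: 107.9900 C


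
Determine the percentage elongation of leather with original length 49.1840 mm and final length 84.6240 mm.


Formula: Elongation = (Lf - L0) / L0 * 100
Substituting: Elongation = (84.6240 - 49.1840) / 49.1840 * 100
Result: 72.0560 %


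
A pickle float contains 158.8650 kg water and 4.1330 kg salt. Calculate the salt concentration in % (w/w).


Formula: Conc = salt / (water + salt) * 100
Substituting: Conc = 4.1330 / (158.8650 + 4.1330) * 100
Result: 2.5356 %


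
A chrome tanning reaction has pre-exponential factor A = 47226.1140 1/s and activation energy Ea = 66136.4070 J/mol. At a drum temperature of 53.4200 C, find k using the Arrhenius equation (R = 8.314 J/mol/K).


T_K = T_C + 273.15 = 53.4200 + 273.15 = 326.5700 K
exponent = -Ea / (R * T_K) = -66136.4070 / (8.314 * 326.5700) = -24.3587
k = A * exp(exponent) = 47226.1140 * exp(-24.3587) = 1.2455e-06 1/s


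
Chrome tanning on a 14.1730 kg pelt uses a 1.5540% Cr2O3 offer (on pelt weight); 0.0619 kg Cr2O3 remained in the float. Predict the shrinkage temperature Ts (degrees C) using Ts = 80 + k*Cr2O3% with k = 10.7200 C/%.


Offered = pelt * offer_pct / 100 = 14.1730 * 1.5540 / 100 = 0.2202 kg
Uptake = offered - residual = 0.2202 - 0.0619 = 0.1583 kg
Cr2O3% on pelt = uptake / pelt * 100 = 0.1583 / 14.1730 * 100 = 1.1173 %
Ts = 80 + k * Cr2O3% = 80 + 10.7200 * 1.1173 = 91.9770 C


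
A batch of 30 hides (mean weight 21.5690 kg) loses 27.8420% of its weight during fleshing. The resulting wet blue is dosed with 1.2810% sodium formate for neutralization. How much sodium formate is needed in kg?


Total_raw = N * avg_wt = 30 * 21.5690 = 647.0700 kg
Substrate = Total_raw * (1 - loss/100) = 647.0700 * (1 - 27.8420/100) = 466.9128 kg
Neutralizer = Substrate * pct / 100 = 466.9128 * 1.2810 / 100 = 5.9812 kg


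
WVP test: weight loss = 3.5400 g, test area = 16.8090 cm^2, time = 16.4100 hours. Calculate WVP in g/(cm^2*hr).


Formula: WVP = loss / (area * time)
Substituting: WVP = 3.5400 / (16.8090 * 16.4100)
Result: 0.0128337 g/(cm^2*hr)


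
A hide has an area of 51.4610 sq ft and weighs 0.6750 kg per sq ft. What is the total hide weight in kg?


Formula: Weight = area * weight_per_sqft
Substituting: Weight = 51.4610 * 0.6750
Result: 34.7362 kg


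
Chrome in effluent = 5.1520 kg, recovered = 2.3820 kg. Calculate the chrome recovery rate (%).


Formula: Recovery = recovered / input * 100
Substituting: Recovery = 2.3820 / 5.1520 * 100
Result: 46.2345 %


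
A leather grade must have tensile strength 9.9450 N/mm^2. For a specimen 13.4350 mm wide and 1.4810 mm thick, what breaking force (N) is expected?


Formula: F = TS * w * t
Substituting: F = 9.9450 * 13.4350 * 1.4810
Result: 197.8780 N


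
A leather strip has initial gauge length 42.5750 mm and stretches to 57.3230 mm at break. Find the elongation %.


Formula: Elongation = (Lf - L0) / L0 * 100
Substituting: Elongation = (57.3230 - 42.5750) / 42.5750 * 100
Result: 34.6400 %


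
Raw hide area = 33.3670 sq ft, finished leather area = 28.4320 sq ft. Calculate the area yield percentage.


Formula: Yield = finished / raw * 100
Substituting: Yield = 28.4320 / 33.3670 * 100
Result: 85.2099 %


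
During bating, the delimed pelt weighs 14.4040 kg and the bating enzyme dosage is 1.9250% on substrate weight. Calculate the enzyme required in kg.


Formula: Enzyme = substrate * pct / 100
Substituting: Enzyme = 14.4040 * 1.9250 / 100
Result: 0.2773 kg


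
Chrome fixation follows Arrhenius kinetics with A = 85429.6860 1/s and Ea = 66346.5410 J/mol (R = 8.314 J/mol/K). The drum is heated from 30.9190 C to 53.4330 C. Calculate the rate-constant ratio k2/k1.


T1 = 30.9190 + 273.15 = 304.0690 K; T2 = 53.4330 + 273.15 = 326.5830 K
k1 = A * exp(-Ea/(R*T1)) = 85429.6860 * exp(-66346.5410/(8.314*304.0690)) = 3.4184e-07 1/s
k2 = A * exp(-Ea/(R*T2)) = 85429.6860 * exp(-66346.5410/(8.314*326.5830)) = 2.0872e-06 1/s
k2/k1 = 2.0872e-06 / 3.4184e-07 = 6.1058


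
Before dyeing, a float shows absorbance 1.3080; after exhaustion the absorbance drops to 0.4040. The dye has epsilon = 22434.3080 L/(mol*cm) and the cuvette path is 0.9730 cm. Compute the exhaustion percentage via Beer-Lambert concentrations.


c_initial = A_i / (epsilon * l) = 1.3080 / (22434.3080 * 0.9730) = 5.9921e-05 mol/L
c_final = A_f / (epsilon * l) = 0.4040 / (22434.3080 * 0.9730) = 1.8508e-05 mol/L
Exhaustion = (c_initial - c_final) / c_initial * 100 = (5.9921e-05 - 1.8508e-05) / 5.9921e-05 * 100 = 69.1131 %


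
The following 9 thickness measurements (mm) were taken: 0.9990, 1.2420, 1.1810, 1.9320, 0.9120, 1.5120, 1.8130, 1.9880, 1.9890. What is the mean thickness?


Formula: Average = sum / n
Substituting: Average = 13.5680 / 9
Result: 1.5076 mm


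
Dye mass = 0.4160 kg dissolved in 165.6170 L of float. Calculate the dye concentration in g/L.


Formula: Conc = dye_mass(kg) / volume(L) * 1000
Substituting: Conc = 0.4160 / 165.6170 * 1000
Result: 2.5118 g/L


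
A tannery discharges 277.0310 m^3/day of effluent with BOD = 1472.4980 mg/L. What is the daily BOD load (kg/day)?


Formula: BOD_load = volume * conc / 1000
Substituting: BOD_load = 277.0310 * 1472.4980 / 1000
Result: 407.9276 kg/day


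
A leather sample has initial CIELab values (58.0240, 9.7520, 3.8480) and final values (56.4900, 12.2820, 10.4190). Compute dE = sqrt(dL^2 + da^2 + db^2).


dL = -1.5340, da = 2.5300, db = 6.5710
dE = sqrt((-1.5340)^2 + 2.5300^2 + 6.5710^2) = 7.2064


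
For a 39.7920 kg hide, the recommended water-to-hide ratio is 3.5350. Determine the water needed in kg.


Formula: Water = hide_weight * ratio
Substituting: Water = 39.7920 * 3.5350
Result: 140.6647 kg


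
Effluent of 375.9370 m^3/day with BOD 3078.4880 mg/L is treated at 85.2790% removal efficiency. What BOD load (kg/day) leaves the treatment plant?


Load_in = volume * conc / 1000 = 375.9370 * 3078.4880 / 1000 = 1157.3175 kg/day
Removed = Load_in * eff / 100 = 1157.3175 * 85.2790 / 100 = 986.9488 kg/day
Load_out = Load_in - Removed = 1157.3175 - 986.9488 = 170.3687 kg/day


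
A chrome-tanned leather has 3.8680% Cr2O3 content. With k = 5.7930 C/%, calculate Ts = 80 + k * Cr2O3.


Formula: Ts = 80 + k * Cr2O3
Substituting: Ts = 80 + 5.7930 * 3.8680
Result: 102.4073 C


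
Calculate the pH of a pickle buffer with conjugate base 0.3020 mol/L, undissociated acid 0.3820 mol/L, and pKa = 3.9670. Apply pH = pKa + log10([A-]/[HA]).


ratio = [A-] / [HA] = 0.3020 / 0.3820 = 0.7906
log10(ratio) = -0.1021
pH = pKa + log10(ratio) = 3.9670 - 0.1021 = 3.8649


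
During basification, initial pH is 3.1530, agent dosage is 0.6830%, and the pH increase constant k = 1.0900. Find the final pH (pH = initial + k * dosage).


Formula: pH_final = pH_initial + k * base_pct
Substituting: pH_final = 3.1530 + 1.0900 * 0.6830
Result: 3.8975


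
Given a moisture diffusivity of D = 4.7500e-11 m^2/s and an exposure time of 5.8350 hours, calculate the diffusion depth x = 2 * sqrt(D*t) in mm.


t = 5.8350 hr * 3600 = 21006.0000 s
D * t = 4.7500e-11 * 21006.0000 = 9.9779e-07
x = 2 * sqrt(D*t) = 2 * sqrt(9.9779e-07) = 0.00199778 m = 1.9978 mm


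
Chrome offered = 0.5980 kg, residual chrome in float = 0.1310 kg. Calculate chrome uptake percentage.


Formula: Uptake = (offered - residual) / offered * 100
Substituting: Uptake = (0.5980 - 0.1310) / 0.5980 * 100
Result: 78.0936 %


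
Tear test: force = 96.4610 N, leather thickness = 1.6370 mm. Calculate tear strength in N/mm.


Formula: Tear strength = force / thickness
Substituting: Tear strength = 96.4610 / 1.6370
Result: 58.9255 N/mm


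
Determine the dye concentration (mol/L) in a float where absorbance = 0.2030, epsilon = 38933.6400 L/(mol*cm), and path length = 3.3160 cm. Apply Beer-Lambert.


Formula: c = A / (epsilon * l)
Substituting: c = 0.2030 / (38933.6400 * 3.3160)
Result: 1.5724e-06 mol/L


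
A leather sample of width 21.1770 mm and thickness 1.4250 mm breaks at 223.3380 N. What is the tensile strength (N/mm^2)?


Formula: TS = force / (width * thickness)
Substituting: TS = 223.3380 / (21.1770 * 1.4250)
Result: 7.4009 N/mm^2


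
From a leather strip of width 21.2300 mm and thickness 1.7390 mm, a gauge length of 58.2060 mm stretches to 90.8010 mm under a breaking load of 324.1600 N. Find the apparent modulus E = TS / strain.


TS = F / (w * t) = 324.1600 / (21.2300 * 1.7390) = 8.7803 N/mm^2
strain = (Lf - L0) / L0 = (90.8010 - 58.2060) / 58.2060 = 0.5600
E = TS / strain = 8.7803 / 0.5600 = 15.6793 N/mm^2


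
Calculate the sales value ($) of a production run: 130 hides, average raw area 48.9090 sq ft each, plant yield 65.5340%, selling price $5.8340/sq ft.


Raw_total = N * avg_area = 130 * 48.9090 = 6358.1700 sq ft
Finished = Raw_total * yield / 100 = 6358.1700 * 65.5340 / 100 = 4166.7631 sq ft
Value = Finished * price = 4166.7631 * 5.8340 = 24308.8961 $


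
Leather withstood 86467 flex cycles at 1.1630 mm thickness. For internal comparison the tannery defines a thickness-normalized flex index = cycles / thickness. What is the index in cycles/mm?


Formula: Index = cycles / thickness
Substituting: Index = 86467 / 1.1630
Result: 74348.2373 cycles/mm


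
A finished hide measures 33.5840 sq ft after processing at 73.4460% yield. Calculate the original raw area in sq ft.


Formula: raw = finished * 100 / yield
Substituting: raw = 33.5840 * 100 / 73.4460
Result: 45.7261 sq ft


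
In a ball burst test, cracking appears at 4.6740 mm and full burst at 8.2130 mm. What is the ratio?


Formula: Ratio = crack / burst
Substituting: Ratio = 4.6740 / 8.2130
Result: 0.5691


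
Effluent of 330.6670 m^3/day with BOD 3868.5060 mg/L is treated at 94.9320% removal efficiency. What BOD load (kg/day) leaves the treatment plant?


Load_in = volume * conc / 1000 = 330.6670 * 3868.5060 / 1000 = 1279.1873 kg/day
Removed = Load_in * eff / 100 = 1279.1873 * 94.9320 / 100 = 1214.3581 kg/day
Load_out = Load_in - Removed = 1279.1873 - 1214.3581 = 64.8292 kg/day


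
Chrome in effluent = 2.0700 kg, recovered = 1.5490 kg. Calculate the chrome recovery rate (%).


Formula: Recovery = recovered / input * 100
Substituting: Recovery = 1.5490 / 2.0700 * 100
Result: 74.8309 %


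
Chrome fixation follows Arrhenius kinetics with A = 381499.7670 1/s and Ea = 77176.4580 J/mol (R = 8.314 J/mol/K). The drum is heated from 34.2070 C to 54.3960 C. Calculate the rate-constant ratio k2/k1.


T1 = 34.2070 + 273.15 = 307.3570 K; T2 = 54.3960 + 273.15 = 327.5460 K
k1 = A * exp(-Ea/(R*T1)) = 381499.7670 * exp(-77176.4580/(8.314*307.3570)) = 2.9178e-08 1/s
k2 = A * exp(-Ea/(R*T2)) = 381499.7670 * exp(-77176.4580/(8.314*327.5460)) = 1.8772e-07 1/s
k2/k1 = 1.8772e-07 / 2.9178e-08 = 6.4337


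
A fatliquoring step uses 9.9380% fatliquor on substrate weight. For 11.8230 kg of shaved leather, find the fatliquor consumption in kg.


Formula: Fat = substrate * pct / 100
Substituting: Fat = 11.8230 * 9.9380 / 100
Result: 1.1750 kg


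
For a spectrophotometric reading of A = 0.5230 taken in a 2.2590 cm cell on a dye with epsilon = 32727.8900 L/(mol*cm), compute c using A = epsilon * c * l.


Formula: c = A / (epsilon * l)
Substituting: c = 0.5230 / (32727.8900 * 2.2590)
Result: 7.0740e-06 mol/L


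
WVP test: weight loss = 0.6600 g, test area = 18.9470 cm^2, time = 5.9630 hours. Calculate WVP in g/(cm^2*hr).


Formula: WVP = loss / (area * time)
Substituting: WVP = 0.6600 / (18.9470 * 5.9630)
Result: 0.00584169 g/(cm^2*hr)


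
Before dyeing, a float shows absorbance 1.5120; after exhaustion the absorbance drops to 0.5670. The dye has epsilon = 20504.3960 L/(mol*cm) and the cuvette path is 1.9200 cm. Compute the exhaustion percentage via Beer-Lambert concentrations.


c_initial = A_i / (epsilon * l) = 1.5120 / (20504.3960 * 1.9200) = 3.8406e-05 mol/L
c_final = A_f / (epsilon * l) = 0.5670 / (20504.3960 * 1.9200) = 1.4402e-05 mol/L
Exhaustion = (c_initial - c_final) / c_initial * 100 = (3.8406e-05 - 1.4402e-05) / 3.8406e-05 * 100 = 62.5000 %


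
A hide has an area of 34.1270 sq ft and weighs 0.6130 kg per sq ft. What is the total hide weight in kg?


Formula: Weight = area * weight_per_sqft
Substituting: Weight = 34.1270 * 0.6130
Result: 20.9199 kg


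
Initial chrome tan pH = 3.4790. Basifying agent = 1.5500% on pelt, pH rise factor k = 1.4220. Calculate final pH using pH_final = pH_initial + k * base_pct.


Formula: pH_final = pH_initial + k * base_pct
Substituting: pH_final = 3.4790 + 1.4220 * 1.5500
Result: 5.6831


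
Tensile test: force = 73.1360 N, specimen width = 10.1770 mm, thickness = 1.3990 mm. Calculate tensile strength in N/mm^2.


Formula: TS = force / (width * thickness)
Substituting: TS = 73.1360 / (10.1770 * 1.3990)
Result: 5.1368 N/mm^2


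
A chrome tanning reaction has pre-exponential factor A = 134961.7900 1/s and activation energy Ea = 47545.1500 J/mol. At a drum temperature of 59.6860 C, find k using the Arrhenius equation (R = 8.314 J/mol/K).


T_K = T_C + 273.15 = 59.6860 + 273.15 = 332.8360 K
exponent = -Ea / (R * T_K) = -47545.1500 / (8.314 * 332.8360) = -17.1817
k = A * exp(exponent) = 134961.7900 * exp(-17.1817) = 0.00465905 1/s


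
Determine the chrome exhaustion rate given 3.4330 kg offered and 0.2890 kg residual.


Formula: Uptake = (offered - residual) / offered * 100
Substituting: Uptake = (3.4330 - 0.2890) / 3.4330 * 100
Result: 91.5817 %


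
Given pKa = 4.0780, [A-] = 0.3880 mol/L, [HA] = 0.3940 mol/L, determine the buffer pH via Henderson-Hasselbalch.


ratio = [A-] / [HA] = 0.3880 / 0.3940 = 0.9848
log10(ratio) = -0.0066645
pH = pKa + log10(ratio) = 4.0780 - 0.0066645 = 4.0713


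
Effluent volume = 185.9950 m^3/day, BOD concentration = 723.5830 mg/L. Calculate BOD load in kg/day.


Formula: BOD_load = volume * conc / 1000
Substituting: BOD_load = 185.9950 * 723.5830 / 1000
Result: 134.5828 kg/day


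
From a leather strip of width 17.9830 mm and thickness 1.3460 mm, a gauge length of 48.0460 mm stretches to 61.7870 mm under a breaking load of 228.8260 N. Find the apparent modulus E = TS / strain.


TS = F / (w * t) = 228.8260 / (17.9830 * 1.3460) = 9.4536 N/mm^2
strain = (Lf - L0) / L0 = (61.7870 - 48.0460) / 48.0460 = 0.2860
E = TS / strain = 9.4536 / 0.2860 = 33.0550 N/mm^2


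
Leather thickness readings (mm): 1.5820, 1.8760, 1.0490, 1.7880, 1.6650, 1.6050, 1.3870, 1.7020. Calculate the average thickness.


Formula: Average = sum / n
Substituting: Average = 12.6540 / 8
Result: 1.5817 mm


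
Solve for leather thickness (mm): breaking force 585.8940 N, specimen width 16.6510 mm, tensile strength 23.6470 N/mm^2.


Formula: t = F / (TS * w)
Substituting: t = 585.8940 / (23.6470 * 16.6510)
Result: 1.4880 mm


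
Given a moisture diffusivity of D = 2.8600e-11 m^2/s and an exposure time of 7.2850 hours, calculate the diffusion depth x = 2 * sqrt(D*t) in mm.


t = 7.2850 hr * 3600 = 26226.0000 s
D * t = 2.8600e-11 * 26226.0000 = 7.5006e-07
x = 2 * sqrt(D*t) = 2 * sqrt(7.5006e-07) = 0.00173212 m = 1.7321 mm


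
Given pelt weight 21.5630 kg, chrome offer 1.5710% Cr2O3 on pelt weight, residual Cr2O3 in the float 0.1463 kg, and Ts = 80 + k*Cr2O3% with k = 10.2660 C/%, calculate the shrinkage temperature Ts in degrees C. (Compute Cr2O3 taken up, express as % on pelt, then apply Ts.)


Offered = pelt * offer_pct / 100 = 21.5630 * 1.5710 / 100 = 0.3388 kg
Uptake = offered - residual = 0.3388 - 0.1463 = 0.1925 kg
Cr2O3% on pelt = uptake / pelt * 100 = 0.1925 / 21.5630 * 100 = 0.8925 %
Ts = 80 + k * Cr2O3% = 80 + 10.2660 * 0.8925 = 89.1626 C


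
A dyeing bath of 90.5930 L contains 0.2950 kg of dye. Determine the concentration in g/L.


Formula: Conc = dye_mass(kg) / volume(L) * 1000
Substituting: Conc = 0.2950 / 90.5930 * 1000
Result: 3.2563 g/L


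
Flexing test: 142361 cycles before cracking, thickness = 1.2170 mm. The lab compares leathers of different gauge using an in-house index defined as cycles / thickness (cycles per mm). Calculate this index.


Formula: Index = cycles / thickness
Substituting: Index = 142361 / 1.2170
Result: 116976.9926 cycles/mm


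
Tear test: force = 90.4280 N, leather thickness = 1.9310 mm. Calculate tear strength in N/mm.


Formula: Tear strength = force / thickness
Substituting: Tear strength = 90.4280 / 1.9310
Result: 46.8296 N/mm


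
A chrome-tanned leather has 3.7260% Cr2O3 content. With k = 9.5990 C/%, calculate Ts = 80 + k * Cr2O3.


Formula: Ts = 80 + k * Cr2O3
Substituting: Ts = 80 + 9.5990 * 3.7260
Result: 115.7659 C


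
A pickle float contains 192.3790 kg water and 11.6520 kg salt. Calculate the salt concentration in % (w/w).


Formula: Conc = salt / (water + salt) * 100
Substituting: Conc = 11.6520 / (192.3790 + 11.6520) * 100
Result: 5.7109 %


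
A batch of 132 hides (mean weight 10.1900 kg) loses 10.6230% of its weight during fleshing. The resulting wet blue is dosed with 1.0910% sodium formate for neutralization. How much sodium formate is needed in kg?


Total_raw = N * avg_wt = 132 * 10.1900 = 1345.0800 kg
Substrate = Total_raw * (1 - loss/100) = 1345.0800 * (1 - 10.6230/100) = 1202.1922 kg
Neutralizer = Substrate * pct / 100 = 1202.1922 * 1.0910 / 100 = 13.1159 kg


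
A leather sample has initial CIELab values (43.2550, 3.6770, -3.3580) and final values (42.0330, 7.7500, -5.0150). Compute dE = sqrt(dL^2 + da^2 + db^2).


dL = -1.2220, da = 4.0730, db = -1.6570
dE = sqrt((-1.2220)^2 + 4.0730^2 + (-1.6570)^2) = 4.5638


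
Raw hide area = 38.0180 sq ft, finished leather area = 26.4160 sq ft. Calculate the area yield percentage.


Formula: Yield = finished / raw * 100
Substituting: Yield = 26.4160 / 38.0180 * 100
Result: 69.4829 %


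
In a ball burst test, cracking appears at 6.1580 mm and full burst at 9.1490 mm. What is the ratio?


Formula: Ratio = crack / burst
Substituting: Ratio = 6.1580 / 9.1490
Result: 0.6731


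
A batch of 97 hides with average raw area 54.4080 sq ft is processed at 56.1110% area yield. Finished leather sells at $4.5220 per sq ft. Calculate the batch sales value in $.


Raw_total = N * avg_area = 97 * 54.4080 = 5277.5760 sq ft
Finished = Raw_total * yield / 100 = 5277.5760 * 56.1110 / 100 = 2961.3007 sq ft
Value = Finished * price = 2961.3007 * 4.5220 = 13391.0016 $


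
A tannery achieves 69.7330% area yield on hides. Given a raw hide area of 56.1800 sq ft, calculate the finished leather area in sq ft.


Formula: finished = raw * yield / 100
Substituting: finished = 56.1800 * 69.7330 / 100
Result: 39.1760 sq ft


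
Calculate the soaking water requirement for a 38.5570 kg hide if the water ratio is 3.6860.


Formula: Water = hide_weight * ratio
Substituting: Water = 38.5570 * 3.6860
Result: 142.1211 kg


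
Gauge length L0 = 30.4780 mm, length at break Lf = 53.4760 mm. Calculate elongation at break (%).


Formula: Elongation = (Lf - L0) / L0 * 100
Substituting: Elongation = (53.4760 - 30.4780) / 30.4780 * 100
Result: 75.4577 %


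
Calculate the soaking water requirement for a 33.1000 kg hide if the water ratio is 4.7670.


Formula: Water = hide_weight * ratio
Substituting: Water = 33.1000 * 4.7670
Result: 157.7877 kg
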